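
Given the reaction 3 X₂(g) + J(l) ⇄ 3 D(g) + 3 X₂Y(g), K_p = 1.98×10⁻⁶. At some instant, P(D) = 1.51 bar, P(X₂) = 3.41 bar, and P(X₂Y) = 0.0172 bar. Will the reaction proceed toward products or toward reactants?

(J is a pure liquid — omitted from Q_p.)
Q_p = P(D)³·P(X₂Y)³ / P(X₂)³ = (1.51)³·(0.0172)³ / (3.41)³ = 4.42×10⁻⁷
Q_p = 4.42×10⁻⁷ < K_p = 1.98×10⁻⁶, so the forward reaction proceeds.

forward (toward products)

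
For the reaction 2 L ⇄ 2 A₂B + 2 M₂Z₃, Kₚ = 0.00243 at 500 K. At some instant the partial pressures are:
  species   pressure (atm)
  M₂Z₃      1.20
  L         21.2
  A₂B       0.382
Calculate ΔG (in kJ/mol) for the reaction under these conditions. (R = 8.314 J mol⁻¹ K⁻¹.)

ΔG = -6.85 kJ/mol

Qₚ = P(A₂B)²·P(M₂Z₃)² / P(L)² = (0.382)²·(1.20)² / (21.2)² = 4.68e-4
ΔG = RT ln(Qₚ/Kₚ) = (8.314 J mol⁻¹ K⁻¹)(500 K) × ln(4.68e-4/0.00243)
   = (4.157 kJ/mol)(-1.647) = -6.85 kJ/mol
ΔG < 0, so the forward reaction is spontaneous (proceeds forward).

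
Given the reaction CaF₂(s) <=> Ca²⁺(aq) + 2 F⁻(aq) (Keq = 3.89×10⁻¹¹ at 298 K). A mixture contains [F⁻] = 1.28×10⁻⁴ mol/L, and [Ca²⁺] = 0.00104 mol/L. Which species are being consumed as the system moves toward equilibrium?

CaF₂ (reactants)

(CaF₂ is a pure solid — omitted from Q.)
Q = [Ca²⁺]·[F⁻]² = (0.00104)·(1.28×10⁻⁴)² = 1.70×10⁻¹¹
Q = 1.70×10⁻¹¹ < Keq = 3.89×10⁻¹¹: net forward reaction.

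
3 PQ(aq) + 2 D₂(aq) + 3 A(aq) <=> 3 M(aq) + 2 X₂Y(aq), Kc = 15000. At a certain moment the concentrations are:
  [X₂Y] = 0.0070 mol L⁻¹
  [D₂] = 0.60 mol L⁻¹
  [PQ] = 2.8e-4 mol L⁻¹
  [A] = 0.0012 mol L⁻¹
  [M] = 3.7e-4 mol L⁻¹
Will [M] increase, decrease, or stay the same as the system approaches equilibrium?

Qc = [M]³·[X₂Y]² / ([PQ]³·[D₂]²·[A]³) = (3.7e-4)³·(0.0070)² / ((2.8e-4)³·(0.60)²·(0.0012)³) = 1.8e5
Qc = 1.8e5 > Kc = 15000: net reverse reaction.
M is a product, so it decreases.

decrease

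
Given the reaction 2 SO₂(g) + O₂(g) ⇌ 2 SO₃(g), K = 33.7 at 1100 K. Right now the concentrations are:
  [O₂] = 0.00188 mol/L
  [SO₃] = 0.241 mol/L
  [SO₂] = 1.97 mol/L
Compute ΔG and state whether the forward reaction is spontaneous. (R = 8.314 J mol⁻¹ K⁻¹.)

ΔG = -13.2 kJ/mol; the forward reaction is spontaneous

Q = [SO₃]² / ([SO₂]²·[O₂]) = (0.241)² / ((1.97)²·(0.00188)) = 7.96
ΔG = RT ln(Q/K) = (8.314 J mol⁻¹ K⁻¹)(1100 K) × ln(7.96/33.7)
   = (9.145 kJ/mol)(-1.443) = -13.2 kJ/mol
ΔG < 0, so the forward reaction is spontaneous (proceeds forward).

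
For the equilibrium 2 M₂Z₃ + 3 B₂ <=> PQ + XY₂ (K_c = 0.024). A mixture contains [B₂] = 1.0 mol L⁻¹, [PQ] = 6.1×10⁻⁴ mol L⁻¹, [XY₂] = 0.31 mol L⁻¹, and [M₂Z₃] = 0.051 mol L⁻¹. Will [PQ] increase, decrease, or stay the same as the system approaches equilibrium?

Q_c = [PQ]·[XY₂] / ([M₂Z₃]²·[B₂]³) = (6.1×10⁻⁴)·(0.31) / ((0.051)²·(1.0)³) = 0.073
Q_c = 0.073 > K_c = 0.024: net reverse reaction.
PQ is a product, so it decreases.

decrease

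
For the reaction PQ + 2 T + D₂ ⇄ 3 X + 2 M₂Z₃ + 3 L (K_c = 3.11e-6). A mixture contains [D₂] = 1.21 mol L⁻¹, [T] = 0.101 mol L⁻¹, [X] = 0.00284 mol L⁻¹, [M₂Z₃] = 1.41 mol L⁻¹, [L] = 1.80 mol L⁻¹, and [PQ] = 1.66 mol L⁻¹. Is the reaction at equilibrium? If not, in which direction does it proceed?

toward reactants

Q_c = [X]³·[M₂Z₃]²·[L]³ / ([PQ]·[T]²·[D₂]) = (0.00284)³·(1.41)²·(1.80)³ / ((1.66)·(0.101)²·(1.21)) = 1.30e-5
Q_c = 1.30e-5 > K_c = 3.11e-6, so the reverse reaction proceeds.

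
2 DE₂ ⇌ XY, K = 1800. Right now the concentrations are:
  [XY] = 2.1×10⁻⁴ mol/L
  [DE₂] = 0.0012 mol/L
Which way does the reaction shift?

to the right

Q = [XY] / [DE₂]² = (2.1×10⁻⁴) / (0.0012)² = 150
Q = 150 < K = 1800, so the forward reaction proceeds.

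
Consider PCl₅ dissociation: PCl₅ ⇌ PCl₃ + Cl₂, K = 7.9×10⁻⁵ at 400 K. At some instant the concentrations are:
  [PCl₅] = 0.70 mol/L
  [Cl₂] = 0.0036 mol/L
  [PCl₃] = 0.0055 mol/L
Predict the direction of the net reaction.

Q = [PCl₃]·[Cl₂] / [PCl₅] = (0.0055)·(0.0036) / (0.70) = 2.8×10⁻⁵
Q = 2.8×10⁻⁵ < K = 7.9×10⁻⁵, so the forward reaction proceeds.

in the forward direction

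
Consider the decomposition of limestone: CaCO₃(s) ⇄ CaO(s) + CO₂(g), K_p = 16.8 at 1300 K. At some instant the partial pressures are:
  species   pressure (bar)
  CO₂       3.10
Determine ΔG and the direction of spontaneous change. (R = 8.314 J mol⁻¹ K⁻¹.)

ΔG = -18.3 kJ/mol; the forward reaction is spontaneous

(CaCO₃, CaO are pure solids — omitted from Q_p.)
Q_p = P(CO₂) = 3.10
ΔG = RT ln(Q_p/K_p) = (8.314 J mol⁻¹ K⁻¹)(1300 K) × ln(3.10/16.8)
   = (10.81 kJ/mol)(-1.690) = -18.3 kJ/mol
ΔG < 0, so the forward reaction is spontaneous (proceeds forward).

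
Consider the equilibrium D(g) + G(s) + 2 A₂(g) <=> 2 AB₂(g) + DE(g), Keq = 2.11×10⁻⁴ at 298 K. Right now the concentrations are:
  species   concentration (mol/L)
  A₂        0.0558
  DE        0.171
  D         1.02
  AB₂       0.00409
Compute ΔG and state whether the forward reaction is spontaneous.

ΔG = 3.60 kJ/mol; the forward reaction is non-spontaneous

(G is a pure solid — omitted from Q.)
Q = [AB₂]²·[DE] / ([D]·[A₂]²) = (0.00409)²·(0.171) / ((1.02)·(0.0558)²) = 9.01×10⁻⁴
ΔG = RT ln(Q/Keq) = (8.314 J mol⁻¹ K⁻¹)(298 K) × ln(9.01×10⁻⁴/2.11×10⁻⁴)
   = (2.478 kJ/mol)(1.452) = 3.60 kJ/mol
ΔG > 0, so the forward reaction is non-spontaneous (proceeds in reverse).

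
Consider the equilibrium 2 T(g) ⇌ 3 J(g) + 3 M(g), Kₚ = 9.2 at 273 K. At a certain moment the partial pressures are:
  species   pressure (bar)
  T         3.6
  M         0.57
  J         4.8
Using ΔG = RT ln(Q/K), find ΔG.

Qₚ = P(J)³·P(M)³ / P(T)² = (4.8)³·(0.57)³ / (3.6)² = 1.58
ΔG = RT ln(Qₚ/Kₚ) = (8.314 J mol⁻¹ K⁻¹)(273 K) × ln(1.58/9.2)
   = (2.270 kJ/mol)(-1.762) = -4.00 kJ/mol
ΔG < 0, so the forward reaction is spontaneous (proceeds forward).

ΔG = -4.00 kJ/mol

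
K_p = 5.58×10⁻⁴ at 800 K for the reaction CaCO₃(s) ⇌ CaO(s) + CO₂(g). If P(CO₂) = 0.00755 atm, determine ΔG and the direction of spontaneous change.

(CaCO₃, CaO are pure solids — omitted from Q_p.)
Q_p = P(CO₂) = 0.00755
ΔG = RT ln(Q_p/K_p) = (8.314 J mol⁻¹ K⁻¹)(800 K) × ln(0.00755/5.58×10⁻⁴)
   = (6.651 kJ/mol)(2.605) = 17.3 kJ/mol
ΔG > 0, so the forward reaction is non-spontaneous (proceeds in reverse).

ΔG = 17.3 kJ/mol; the forward reaction is non-spontaneous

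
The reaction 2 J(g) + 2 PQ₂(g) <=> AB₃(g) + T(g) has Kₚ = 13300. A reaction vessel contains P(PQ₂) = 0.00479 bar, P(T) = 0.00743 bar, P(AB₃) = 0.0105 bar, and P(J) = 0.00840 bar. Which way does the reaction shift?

to the left

Qₚ = P(AB₃)·P(T) / (P(J)²·P(PQ₂)²) = (0.0105)·(0.00743) / ((0.00840)²·(0.00479)²) = 48200
Qₚ = 48200 > Kₚ = 13300, so the reverse reaction proceeds.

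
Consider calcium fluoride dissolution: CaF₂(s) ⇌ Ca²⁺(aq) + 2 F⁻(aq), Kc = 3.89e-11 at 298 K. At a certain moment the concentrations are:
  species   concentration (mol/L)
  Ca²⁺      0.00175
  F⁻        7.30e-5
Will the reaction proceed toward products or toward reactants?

(CaF₂ is a pure solid — omitted from Qc.)
Qc = [Ca²⁺]·[F⁻]² = (0.00175)·(7.30e-5)² = 9.33e-12
Qc = 9.33e-12 < Kc = 3.89e-11, so the forward reaction proceeds.

in the forward direction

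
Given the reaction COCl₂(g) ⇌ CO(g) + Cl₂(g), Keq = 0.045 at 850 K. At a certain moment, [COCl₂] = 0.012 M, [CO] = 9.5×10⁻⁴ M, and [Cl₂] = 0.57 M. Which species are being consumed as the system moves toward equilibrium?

none (at equilibrium)

Q = [CO]·[Cl₂] / [COCl₂] = (9.5×10⁻⁴)·(0.57) / (0.012) = 0.045
Q = 0.045 = Keq; the system is at equilibrium.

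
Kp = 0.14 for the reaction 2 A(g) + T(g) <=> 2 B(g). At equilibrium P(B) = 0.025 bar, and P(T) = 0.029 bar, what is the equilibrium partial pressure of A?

At equilibrium, Kp = P(B)² / (P(A)²·P(T)) = 0.14.
(0.025)² / ((P(A))²·(0.029)) = 0.14
P(A)² = 0.154 ⇒ P(A) = 0.39 bar

P(A) = 0.39 bar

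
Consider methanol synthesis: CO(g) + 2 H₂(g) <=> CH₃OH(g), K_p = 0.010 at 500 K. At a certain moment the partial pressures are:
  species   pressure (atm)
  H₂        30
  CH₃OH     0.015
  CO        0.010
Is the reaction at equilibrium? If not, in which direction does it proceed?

Q_p = P(CH₃OH) / (P(CO)·P(H₂)²) = (0.015) / ((0.010)·(30)²) = 0.0017
Q_p = 0.0017 < K_p = 0.010, so the forward reaction proceeds.

in the forward direction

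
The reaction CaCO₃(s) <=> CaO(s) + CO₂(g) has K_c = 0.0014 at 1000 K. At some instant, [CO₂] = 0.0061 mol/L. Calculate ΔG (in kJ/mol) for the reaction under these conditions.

(CaCO₃, CaO are pure solids — omitted from Q_c.)
Q_c = [CO₂] = 0.00610
ΔG = RT ln(Q_c/K_c) = (8.314 J mol⁻¹ K⁻¹)(1000 K) × ln(0.00610/0.0014)
   = (8.314 kJ/mol)(1.472) = 12.2 kJ/mol
ΔG > 0, so the forward reaction is non-spontaneous (proceeds in reverse).

ΔG = 12.2 kJ/mol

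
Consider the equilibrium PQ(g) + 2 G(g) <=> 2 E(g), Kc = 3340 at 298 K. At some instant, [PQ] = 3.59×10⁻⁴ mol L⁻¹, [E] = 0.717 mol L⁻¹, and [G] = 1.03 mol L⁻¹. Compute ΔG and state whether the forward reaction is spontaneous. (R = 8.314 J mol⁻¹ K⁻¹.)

ΔG = -2.24 kJ/mol; the forward reaction is spontaneous

Qc = [E]² / ([PQ]·[G]²) = (0.717)² / ((3.59×10⁻⁴)·(1.03)²) = 1350
ΔG = RT ln(Qc/Kc) = (8.314 J mol⁻¹ K⁻¹)(298 K) × ln(1350/3340)
   = (2.478 kJ/mol)(-0.9059) = -2.24 kJ/mol
ΔG < 0, so the forward reaction is spontaneous (proceeds forward).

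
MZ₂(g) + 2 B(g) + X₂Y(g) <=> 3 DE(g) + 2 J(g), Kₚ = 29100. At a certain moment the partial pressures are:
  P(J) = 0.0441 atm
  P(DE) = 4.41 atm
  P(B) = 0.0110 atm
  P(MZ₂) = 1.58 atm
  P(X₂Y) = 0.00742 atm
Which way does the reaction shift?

in the reverse direction

Qₚ = P(DE)³·P(J)² / (P(MZ₂)·P(B)²·P(X₂Y)) = (4.41)³·(0.0441)² / ((1.58)·(0.0110)²·(0.00742)) = 1.18e5
Qₚ = 1.18e5 > Kₚ = 29100, so the reverse reaction proceeds.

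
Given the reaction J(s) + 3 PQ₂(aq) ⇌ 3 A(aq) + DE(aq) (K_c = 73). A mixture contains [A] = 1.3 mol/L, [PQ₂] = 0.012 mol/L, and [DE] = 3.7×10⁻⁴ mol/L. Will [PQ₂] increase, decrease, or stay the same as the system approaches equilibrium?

(J is a pure solid — omitted from Q_c.)
Q_c = [A]³·[DE] / [PQ₂]³ = (1.3)³·(3.7×10⁻⁴) / (0.012)³ = 470
Q_c = 470 > K_c = 73: net reverse reaction.
PQ₂ is a reactant, so it increases.

increase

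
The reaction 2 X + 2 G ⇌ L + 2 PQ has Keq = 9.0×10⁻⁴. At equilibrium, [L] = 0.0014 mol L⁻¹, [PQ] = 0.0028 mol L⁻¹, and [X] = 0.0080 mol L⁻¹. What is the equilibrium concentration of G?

[G] = 0.44 mol L⁻¹

At equilibrium, Keq = [L]·[PQ]² / ([X]²·[G]²) = 9.0×10⁻⁴.
(0.0014)·(0.0028)² / ((0.0080)²·([G])²) = 9.0×10⁻⁴
[G]² = 0.191 ⇒ [G] = 0.44 mol L⁻¹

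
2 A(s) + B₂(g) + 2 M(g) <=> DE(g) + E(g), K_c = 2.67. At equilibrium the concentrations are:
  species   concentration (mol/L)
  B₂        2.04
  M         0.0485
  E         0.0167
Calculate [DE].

(A is a pure solid — omitted from K_c.)
At equilibrium, K_c = [DE]·[E] / ([B₂]·[M]²) = 2.67.
([DE])·(0.0167) / ((2.04)·(0.0485)²) = 2.67
[DE] = 0.767 mol/L

[DE] = 0.767 mol/L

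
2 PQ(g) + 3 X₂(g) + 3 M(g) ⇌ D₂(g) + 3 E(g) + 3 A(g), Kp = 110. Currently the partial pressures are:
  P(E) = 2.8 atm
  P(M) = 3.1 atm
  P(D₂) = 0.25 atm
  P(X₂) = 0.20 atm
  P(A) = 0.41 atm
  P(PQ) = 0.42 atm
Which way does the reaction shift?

forward (toward products)

Qp = P(D₂)·P(E)³·P(A)³ / (P(PQ)²·P(X₂)³·P(M)³) = (0.25)·(2.8)³·(0.41)³ / ((0.42)²·(0.20)³·(3.1)³) = 9.0
Qp = 9.0 < Kp = 110, so the forward reaction proceeds.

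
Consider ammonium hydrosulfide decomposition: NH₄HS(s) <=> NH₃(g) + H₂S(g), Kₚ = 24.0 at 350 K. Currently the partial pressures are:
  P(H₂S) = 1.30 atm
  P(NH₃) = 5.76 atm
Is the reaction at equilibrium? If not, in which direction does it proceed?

(NH₄HS is a pure solid — omitted from Qₚ.)
Qₚ = P(NH₃)·P(H₂S) = (5.76)·(1.30) = 7.49
Qₚ = 7.49 < Kₚ = 24.0, so the forward reaction proceeds.

to the right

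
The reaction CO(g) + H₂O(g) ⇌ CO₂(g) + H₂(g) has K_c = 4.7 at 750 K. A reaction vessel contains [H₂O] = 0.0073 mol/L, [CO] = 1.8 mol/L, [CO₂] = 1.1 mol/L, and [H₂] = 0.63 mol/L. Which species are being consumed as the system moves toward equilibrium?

CO₂, H₂ (products)

Q_c = [CO₂]·[H₂] / ([CO]·[H₂O]) = (1.1)·(0.63) / ((1.8)·(0.0073)) = 53
Q_c = 53 > K_c = 4.7: net reverse reaction.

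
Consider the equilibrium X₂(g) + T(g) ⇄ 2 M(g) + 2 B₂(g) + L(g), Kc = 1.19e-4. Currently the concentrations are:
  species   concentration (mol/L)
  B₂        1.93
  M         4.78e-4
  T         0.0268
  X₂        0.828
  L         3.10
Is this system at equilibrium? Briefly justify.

Qc = [M]²·[B₂]²·[L] / ([X₂]·[T]) = (4.78e-4)²·(1.93)²·(3.10) / ((0.828)·(0.0268)) = 1.19e-4
Qc = 1.19e-4 = Kc; the system is at equilibrium.

yes, at equilibrium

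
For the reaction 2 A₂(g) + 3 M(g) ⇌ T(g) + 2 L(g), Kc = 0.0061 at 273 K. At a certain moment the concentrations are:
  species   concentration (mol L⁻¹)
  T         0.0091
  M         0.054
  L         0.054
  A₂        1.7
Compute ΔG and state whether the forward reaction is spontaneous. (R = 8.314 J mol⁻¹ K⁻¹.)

Qc = [T]·[L]² / ([A₂]²·[M]³) = (0.0091)·(0.054)² / ((1.7)²·(0.054)³) = 0.0583
ΔG = RT ln(Qc/Kc) = (8.314 J mol⁻¹ K⁻¹)(273 K) × ln(0.0583/0.0061)
   = (2.270 kJ/mol)(2.257) = 5.12 kJ/mol
ΔG > 0, so the forward reaction is non-spontaneous (proceeds in reverse).

ΔG = 5.12 kJ/mol; the forward reaction is non-spontaneous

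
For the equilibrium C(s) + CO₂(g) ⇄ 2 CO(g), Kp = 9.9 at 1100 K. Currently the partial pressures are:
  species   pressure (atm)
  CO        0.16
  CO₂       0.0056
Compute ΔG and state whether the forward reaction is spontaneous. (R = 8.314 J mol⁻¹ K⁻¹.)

(C is a pure solid — omitted from Qp.)
Qp = P(CO)² / P(CO₂) = (0.16)² / (0.0056) = 4.57
ΔG = RT ln(Qp/Kp) = (8.314 J mol⁻¹ K⁻¹)(1100 K) × ln(4.57/9.9)
   = (9.145 kJ/mol)(-0.7730) = -7.07 kJ/mol
ΔG < 0, so the forward reaction is spontaneous (proceeds forward).

ΔG = -7.07 kJ/mol; the forward reaction is spontaneous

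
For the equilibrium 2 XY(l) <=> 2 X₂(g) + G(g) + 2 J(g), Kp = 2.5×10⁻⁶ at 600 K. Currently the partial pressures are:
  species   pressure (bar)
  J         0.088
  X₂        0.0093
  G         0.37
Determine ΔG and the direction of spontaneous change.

(XY is a pure liquid — omitted from Qp.)
Qp = P(X₂)²·P(G)·P(J)² = (0.0093)²·(0.37)·(0.088)² = 2.48×10⁻⁷
ΔG = RT ln(Qp/Kp) = (8.314 J mol⁻¹ K⁻¹)(600 K) × ln(2.48×10⁻⁷/2.5×10⁻⁶)
   = (4.988 kJ/mol)(-2.311) = -11.5 kJ/mol
ΔG < 0, so the forward reaction is spontaneous (proceeds forward).

ΔG = -11.5 kJ/mol; the forward reaction is spontaneous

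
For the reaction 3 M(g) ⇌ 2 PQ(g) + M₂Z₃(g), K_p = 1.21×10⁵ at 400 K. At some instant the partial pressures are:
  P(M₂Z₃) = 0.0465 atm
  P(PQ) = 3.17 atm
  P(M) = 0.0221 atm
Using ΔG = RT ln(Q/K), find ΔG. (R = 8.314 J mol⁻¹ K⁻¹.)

Q_p = P(PQ)²·P(M₂Z₃) / P(M)³ = (3.17)²·(0.0465) / (0.0221)³ = 43300
ΔG = RT ln(Q_p/K_p) = (8.314 J mol⁻¹ K⁻¹)(400 K) × ln(43300/1.21×10⁵)
   = (3.326 kJ/mol)(-1.028) = -3.42 kJ/mol
ΔG < 0, so the forward reaction is spontaneous (proceeds forward).

ΔG = -3.42 kJ/mol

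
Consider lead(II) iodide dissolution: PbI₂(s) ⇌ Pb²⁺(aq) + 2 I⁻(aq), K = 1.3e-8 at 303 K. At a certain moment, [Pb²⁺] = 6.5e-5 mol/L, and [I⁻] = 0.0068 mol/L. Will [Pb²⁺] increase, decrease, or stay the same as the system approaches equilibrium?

increase

(PbI₂ is a pure solid — omitted from Q.)
Q = [Pb²⁺]·[I⁻]² = (6.5e-5)·(0.0068)² = 3.0e-9
Q = 3.0e-9 < K = 1.3e-8: net forward reaction.
Pb²⁺ is a product, so it increases.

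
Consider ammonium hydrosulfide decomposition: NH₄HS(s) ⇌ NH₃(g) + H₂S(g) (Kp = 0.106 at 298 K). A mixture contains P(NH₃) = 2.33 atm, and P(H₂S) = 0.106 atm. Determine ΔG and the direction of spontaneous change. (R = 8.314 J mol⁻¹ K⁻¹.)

(NH₄HS is a pure solid — omitted from Qp.)
Qp = P(NH₃)·P(H₂S) = (2.33)·(0.106) = 0.247
ΔG = RT ln(Qp/Kp) = (8.314 J mol⁻¹ K⁻¹)(298 K) × ln(0.247/0.106)
   = (2.478 kJ/mol)(0.8459) = 2.10 kJ/mol
ΔG > 0, so the forward reaction is non-spontaneous (proceeds in reverse).

ΔG = 2.10 kJ/mol; the forward reaction is non-spontaneous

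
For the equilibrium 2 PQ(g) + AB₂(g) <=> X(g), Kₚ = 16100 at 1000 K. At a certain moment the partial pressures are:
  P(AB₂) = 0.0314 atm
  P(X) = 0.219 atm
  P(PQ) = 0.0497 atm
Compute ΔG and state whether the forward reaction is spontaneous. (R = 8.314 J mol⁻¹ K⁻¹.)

ΔG = -14.5 kJ/mol; the forward reaction is spontaneous

Qₚ = P(X) / (P(PQ)²·P(AB₂)) = (0.219) / ((0.0497)²·(0.0314)) = 2820
ΔG = RT ln(Qₚ/Kₚ) = (8.314 J mol⁻¹ K⁻¹)(1000 K) × ln(2820/16100)
   = (8.314 kJ/mol)(-1.742) = -14.5 kJ/mol
ΔG < 0, so the forward reaction is spontaneous (proceeds forward).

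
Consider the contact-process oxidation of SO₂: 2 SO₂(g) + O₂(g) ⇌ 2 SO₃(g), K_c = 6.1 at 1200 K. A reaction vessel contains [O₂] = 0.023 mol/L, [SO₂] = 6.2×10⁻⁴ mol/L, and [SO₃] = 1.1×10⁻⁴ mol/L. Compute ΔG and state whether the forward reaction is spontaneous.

Q_c = [SO₃]² / ([SO₂]²·[O₂]) = (1.1×10⁻⁴)² / ((6.2×10⁻⁴)²·(0.023)) = 1.37
ΔG = RT ln(Q_c/K_c) = (8.314 J mol⁻¹ K⁻¹)(1200 K) × ln(1.37/6.1)
   = (9.977 kJ/mol)(-1.493) = -14.9 kJ/mol
ΔG < 0, so the forward reaction is spontaneous (proceeds forward).

ΔG = -14.9 kJ/mol; the forward reaction is spontaneous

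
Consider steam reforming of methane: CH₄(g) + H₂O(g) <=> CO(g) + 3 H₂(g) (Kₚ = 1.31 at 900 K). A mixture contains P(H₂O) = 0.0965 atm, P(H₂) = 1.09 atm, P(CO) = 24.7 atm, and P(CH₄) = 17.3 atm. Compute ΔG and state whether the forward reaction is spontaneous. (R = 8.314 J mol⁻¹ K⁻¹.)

Qₚ = P(CO)·P(H₂)³ / (P(CH₄)·P(H₂O)) = (24.7)·(1.09)³ / ((17.3)·(0.0965)) = 19.2
ΔG = RT ln(Qₚ/Kₚ) = (8.314 J mol⁻¹ K⁻¹)(900 K) × ln(19.2/1.31)
   = (7.483 kJ/mol)(2.685) = 20.1 kJ/mol
ΔG > 0, so the forward reaction is non-spontaneous (proceeds in reverse).

ΔG = 20.1 kJ/mol; the forward reaction is non-spontaneous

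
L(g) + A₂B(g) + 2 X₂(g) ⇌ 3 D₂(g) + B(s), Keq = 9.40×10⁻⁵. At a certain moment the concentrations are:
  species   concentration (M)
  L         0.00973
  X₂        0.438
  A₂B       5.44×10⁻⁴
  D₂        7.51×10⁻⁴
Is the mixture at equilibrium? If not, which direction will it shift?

(B is a pure solid — omitted from Q.)
Q = [D₂]³ / ([L]·[A₂B]·[X₂]²) = (7.51×10⁻⁴)³ / ((0.00973)·(5.44×10⁻⁴)·(0.438)²) = 4.17×10⁻⁴
Q = 4.17×10⁻⁴ > Keq = 9.40×10⁻⁵: net reverse reaction.

no; Q > K, reaction proceeds in reverse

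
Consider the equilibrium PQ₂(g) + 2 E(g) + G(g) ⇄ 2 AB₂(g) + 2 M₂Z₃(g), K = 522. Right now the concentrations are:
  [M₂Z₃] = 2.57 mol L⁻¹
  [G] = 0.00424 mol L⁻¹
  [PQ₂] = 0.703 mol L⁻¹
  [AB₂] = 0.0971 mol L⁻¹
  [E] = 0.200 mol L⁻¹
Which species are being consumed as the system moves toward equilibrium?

none (at equilibrium)

Q = [AB₂]²·[M₂Z₃]² / ([PQ₂]·[E]²·[G]) = (0.0971)²·(2.57)² / ((0.703)·(0.200)²·(0.00424)) = 522
Q = 522 = K; the system is at equilibrium.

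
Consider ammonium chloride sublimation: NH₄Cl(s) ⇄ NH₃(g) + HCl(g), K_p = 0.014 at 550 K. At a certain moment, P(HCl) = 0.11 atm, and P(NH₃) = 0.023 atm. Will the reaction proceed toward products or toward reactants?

(NH₄Cl is a pure solid — omitted from Q_p.)
Q_p = P(NH₃)·P(HCl) = (0.023)·(0.11) = 0.0025
Q_p = 0.0025 < K_p = 0.014, so the forward reaction proceeds.

in the forward direction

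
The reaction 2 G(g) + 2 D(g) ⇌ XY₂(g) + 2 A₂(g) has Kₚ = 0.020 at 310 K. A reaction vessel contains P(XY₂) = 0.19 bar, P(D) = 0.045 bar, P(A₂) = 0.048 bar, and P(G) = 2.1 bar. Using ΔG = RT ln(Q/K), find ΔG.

ΔG = 2.31 kJ/mol

Qₚ = P(XY₂)·P(A₂)² / (P(G)²·P(D)²) = (0.19)·(0.048)² / ((2.1)²·(0.045)²) = 0.0490
ΔG = RT ln(Qₚ/Kₚ) = (8.314 J mol⁻¹ K⁻¹)(310 K) × ln(0.0490/0.020)
   = (2.577 kJ/mol)(0.8961) = 2.31 kJ/mol
ΔG > 0, so the forward reaction is non-spontaneous (proceeds in reverse).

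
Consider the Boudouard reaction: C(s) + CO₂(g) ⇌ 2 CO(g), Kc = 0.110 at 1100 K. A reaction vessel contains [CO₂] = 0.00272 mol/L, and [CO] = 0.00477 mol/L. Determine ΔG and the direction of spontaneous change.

(C is a pure solid — omitted from Qc.)
Qc = [CO]² / [CO₂] = (0.00477)² / (0.00272) = 0.00837
ΔG = RT ln(Qc/Kc) = (8.314 J mol⁻¹ K⁻¹)(1100 K) × ln(0.00837/0.110)
   = (9.145 kJ/mol)(-2.576) = -23.6 kJ/mol
ΔG < 0, so the forward reaction is spontaneous (proceeds forward).

ΔG = -23.6 kJ/mol; the forward reaction is spontaneous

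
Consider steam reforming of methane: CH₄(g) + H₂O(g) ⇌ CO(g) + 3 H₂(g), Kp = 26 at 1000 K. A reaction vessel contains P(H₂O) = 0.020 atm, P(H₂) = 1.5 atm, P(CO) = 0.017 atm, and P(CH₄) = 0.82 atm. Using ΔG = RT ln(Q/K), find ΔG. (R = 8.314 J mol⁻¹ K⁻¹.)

Qp = P(CO)·P(H₂)³ / (P(CH₄)·P(H₂O)) = (0.017)·(1.5)³ / ((0.82)·(0.020)) = 3.50
ΔG = RT ln(Qp/Kp) = (8.314 J mol⁻¹ K⁻¹)(1000 K) × ln(3.50/26)
   = (8.314 kJ/mol)(-2.005) = -16.7 kJ/mol
ΔG < 0, so the forward reaction is spontaneous (proceeds forward).

ΔG = -16.7 kJ/mol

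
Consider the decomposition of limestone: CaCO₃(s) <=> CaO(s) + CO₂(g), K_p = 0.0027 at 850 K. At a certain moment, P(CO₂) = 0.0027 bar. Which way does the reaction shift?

neither direction; the system is at equilibrium

(CaCO₃, CaO are pure solids — omitted from Q_p.)
Q_p = P(CO₂) = 0.0027
Q_p = 0.0027 = K_p, so the system is already at equilibrium.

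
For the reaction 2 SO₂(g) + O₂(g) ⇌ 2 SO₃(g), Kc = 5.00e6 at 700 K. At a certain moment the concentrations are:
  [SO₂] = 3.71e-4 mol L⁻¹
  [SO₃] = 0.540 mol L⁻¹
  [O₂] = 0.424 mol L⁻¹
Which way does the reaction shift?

at equilibrium

Qc = [SO₃]² / ([SO₂]²·[O₂]) = (0.540)² / ((3.71e-4)²·(0.424)) = 5.00e6
Qc = 5.00e6 = Kc, so the system is already at equilibrium.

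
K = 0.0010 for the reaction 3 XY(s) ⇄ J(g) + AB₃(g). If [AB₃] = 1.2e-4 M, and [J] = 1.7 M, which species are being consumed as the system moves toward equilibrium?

XY (reactants)

(XY is a pure solid — omitted from Q.)
Q = [J]·[AB₃] = (1.7)·(1.2e-4) = 2.0e-4
Q = 2.0e-4 < K = 0.0010: net forward reaction.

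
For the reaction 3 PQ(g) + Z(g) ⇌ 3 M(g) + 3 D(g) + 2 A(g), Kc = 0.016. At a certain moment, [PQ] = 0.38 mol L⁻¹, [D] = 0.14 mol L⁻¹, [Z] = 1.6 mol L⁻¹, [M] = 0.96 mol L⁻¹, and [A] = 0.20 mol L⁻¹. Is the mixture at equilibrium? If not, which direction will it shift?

no; Q < K, reaction proceeds forward

Qc = [M]³·[D]³·[A]² / ([PQ]³·[Z]) = (0.96)³·(0.14)³·(0.20)² / ((0.38)³·(1.6)) = 0.0011
Qc = 0.0011 < Kc = 0.016: net forward reaction.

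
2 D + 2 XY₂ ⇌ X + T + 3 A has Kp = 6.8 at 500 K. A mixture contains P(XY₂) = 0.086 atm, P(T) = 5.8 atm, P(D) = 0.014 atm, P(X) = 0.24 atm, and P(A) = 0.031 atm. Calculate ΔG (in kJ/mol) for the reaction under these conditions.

ΔG = 5.97 kJ/mol

Qp = P(X)·P(T)·P(A)³ / (P(D)²·P(XY₂)²) = (0.24)·(5.8)·(0.031)³ / ((0.014)²·(0.086)²) = 28.6
ΔG = RT ln(Qp/Kp) = (8.314 J mol⁻¹ K⁻¹)(500 K) × ln(28.6/6.8)
   = (4.157 kJ/mol)(1.436) = 5.97 kJ/mol
ΔG > 0, so the forward reaction is non-spontaneous (proceeds in reverse).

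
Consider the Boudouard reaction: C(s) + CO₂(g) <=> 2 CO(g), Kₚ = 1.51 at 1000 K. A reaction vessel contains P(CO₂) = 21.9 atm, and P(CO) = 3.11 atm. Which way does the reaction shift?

toward products

(C is a pure solid — omitted from Qₚ.)
Qₚ = P(CO)² / P(CO₂) = (3.11)² / (21.9) = 0.442
Qₚ = 0.442 < Kₚ = 1.51, so the forward reaction proceeds.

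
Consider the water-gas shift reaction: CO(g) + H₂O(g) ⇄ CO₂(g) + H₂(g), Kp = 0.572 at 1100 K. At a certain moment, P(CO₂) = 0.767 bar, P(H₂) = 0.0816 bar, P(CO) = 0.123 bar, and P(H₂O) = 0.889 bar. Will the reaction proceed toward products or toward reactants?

neither direction; the system is at equilibrium

Qp = P(CO₂)·P(H₂) / (P(CO)·P(H₂O)) = (0.767)·(0.0816) / ((0.123)·(0.889)) = 0.572
Qp = 0.572 = Kp, so the system is already at equilibrium.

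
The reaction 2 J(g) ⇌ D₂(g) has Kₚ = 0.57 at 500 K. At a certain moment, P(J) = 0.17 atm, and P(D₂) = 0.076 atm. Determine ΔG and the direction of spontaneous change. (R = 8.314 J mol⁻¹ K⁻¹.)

Qₚ = P(D₂) / P(J)² = (0.076) / (0.17)² = 2.63
ΔG = RT ln(Qₚ/Kₚ) = (8.314 J mol⁻¹ K⁻¹)(500 K) × ln(2.63/0.57)
   = (4.157 kJ/mol)(1.529) = 6.36 kJ/mol
ΔG > 0, so the forward reaction is non-spontaneous (proceeds in reverse).

ΔG = 6.36 kJ/mol; the forward reaction is non-spontaneous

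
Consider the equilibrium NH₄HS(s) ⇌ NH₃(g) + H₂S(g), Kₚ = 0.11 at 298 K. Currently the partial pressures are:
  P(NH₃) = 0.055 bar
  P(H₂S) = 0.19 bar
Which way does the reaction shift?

to the right

(NH₄HS is a pure solid — omitted from Qₚ.)
Qₚ = P(NH₃)·P(H₂S) = (0.055)·(0.19) = 0.010
Qₚ = 0.010 < Kₚ = 0.11, so the forward reaction proceeds.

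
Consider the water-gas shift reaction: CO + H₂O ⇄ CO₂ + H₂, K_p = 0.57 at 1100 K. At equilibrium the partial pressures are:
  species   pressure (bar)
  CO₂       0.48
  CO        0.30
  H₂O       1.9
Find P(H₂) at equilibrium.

At equilibrium, K_p = P(CO₂)·P(H₂) / (P(CO)·P(H₂O)) = 0.57.
(0.48)·(P(H₂)) / ((0.30)·(1.9)) = 0.57
P(H₂) = 0.677 = 0.68 bar

P(H₂) = 0.68 bar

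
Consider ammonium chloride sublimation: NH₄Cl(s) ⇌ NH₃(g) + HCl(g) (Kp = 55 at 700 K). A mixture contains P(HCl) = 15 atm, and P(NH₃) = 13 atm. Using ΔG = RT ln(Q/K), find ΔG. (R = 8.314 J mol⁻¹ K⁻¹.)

ΔG = 7.37 kJ/mol

(NH₄Cl is a pure solid — omitted from Qp.)
Qp = P(NH₃)·P(HCl) = (13)·(15) = 195
ΔG = RT ln(Qp/Kp) = (8.314 J mol⁻¹ K⁻¹)(700 K) × ln(195/55)
   = (5.820 kJ/mol)(1.266) = 7.37 kJ/mol
ΔG > 0, so the forward reaction is non-spontaneous (proceeds in reverse).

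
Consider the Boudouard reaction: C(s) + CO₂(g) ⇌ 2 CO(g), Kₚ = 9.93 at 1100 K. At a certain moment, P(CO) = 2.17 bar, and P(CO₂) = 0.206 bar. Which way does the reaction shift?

(C is a pure solid — omitted from Qₚ.)
Qₚ = P(CO)² / P(CO₂) = (2.17)² / (0.206) = 22.9
Qₚ = 22.9 > Kₚ = 9.93, so the reverse reaction proceeds.

in the reverse direction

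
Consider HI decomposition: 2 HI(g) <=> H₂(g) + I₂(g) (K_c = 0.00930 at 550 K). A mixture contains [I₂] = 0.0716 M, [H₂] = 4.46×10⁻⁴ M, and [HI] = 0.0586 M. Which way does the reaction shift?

Q_c = [H₂]·[I₂] / [HI]² = (4.46×10⁻⁴)·(0.0716) / (0.0586)² = 0.00930
Q_c = 0.00930 = K_c, so the system is already at equilibrium.

neither direction; the system is at equilibrium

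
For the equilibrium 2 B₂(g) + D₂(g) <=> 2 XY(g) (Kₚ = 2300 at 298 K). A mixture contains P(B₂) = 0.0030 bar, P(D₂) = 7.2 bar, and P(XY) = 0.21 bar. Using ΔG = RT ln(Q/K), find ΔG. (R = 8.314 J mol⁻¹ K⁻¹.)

Qₚ = P(XY)² / (P(B₂)²·P(D₂)) = (0.21)² / ((0.0030)²·(7.2)) = 681
ΔG = RT ln(Qₚ/Kₚ) = (8.314 J mol⁻¹ K⁻¹)(298 K) × ln(681/2300)
   = (2.478 kJ/mol)(-1.217) = -3.02 kJ/mol
ΔG < 0, so the forward reaction is spontaneous (proceeds forward).

ΔG = -3.02 kJ/mol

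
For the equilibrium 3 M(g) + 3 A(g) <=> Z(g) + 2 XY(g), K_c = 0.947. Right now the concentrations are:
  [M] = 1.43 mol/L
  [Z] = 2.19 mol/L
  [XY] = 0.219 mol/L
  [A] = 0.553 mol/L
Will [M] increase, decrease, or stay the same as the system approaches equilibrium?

decrease

Q_c = [Z]·[XY]² / ([M]³·[A]³) = (2.19)·(0.219)² / ((1.43)³·(0.553)³) = 0.212
Q_c = 0.212 < K_c = 0.947: net forward reaction.
M is a reactant, so it decreases.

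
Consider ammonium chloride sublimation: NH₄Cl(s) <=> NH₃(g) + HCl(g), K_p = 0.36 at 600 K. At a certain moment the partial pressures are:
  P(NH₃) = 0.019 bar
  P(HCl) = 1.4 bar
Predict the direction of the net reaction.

(NH₄Cl is a pure solid — omitted from Q_p.)
Q_p = P(NH₃)·P(HCl) = (0.019)·(1.4) = 0.027
Q_p = 0.027 < K_p = 0.36, so the forward reaction proceeds.

in the forward direction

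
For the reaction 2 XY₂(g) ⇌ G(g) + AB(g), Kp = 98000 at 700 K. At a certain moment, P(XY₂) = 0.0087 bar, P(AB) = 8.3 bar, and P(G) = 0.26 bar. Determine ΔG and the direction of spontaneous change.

Qp = P(G)·P(AB) / P(XY₂)² = (0.26)·(8.3) / (0.0087)² = 28500
ΔG = RT ln(Qp/Kp) = (8.314 J mol⁻¹ K⁻¹)(700 K) × ln(28500/98000)
   = (5.820 kJ/mol)(-1.235) = -7.19 kJ/mol
ΔG < 0, so the forward reaction is spontaneous (proceeds forward).

ΔG = -7.19 kJ/mol; the forward reaction is spontaneous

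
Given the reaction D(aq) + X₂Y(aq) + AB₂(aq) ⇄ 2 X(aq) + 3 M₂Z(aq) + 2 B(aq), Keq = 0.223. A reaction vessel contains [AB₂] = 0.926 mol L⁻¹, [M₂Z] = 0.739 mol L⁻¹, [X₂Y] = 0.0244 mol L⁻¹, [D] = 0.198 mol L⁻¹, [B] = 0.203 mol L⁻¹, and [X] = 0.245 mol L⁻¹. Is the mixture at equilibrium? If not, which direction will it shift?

Q = [X]²·[M₂Z]³·[B]² / ([D]·[X₂Y]·[AB₂]) = (0.245)²·(0.739)³·(0.203)² / ((0.198)·(0.0244)·(0.926)) = 0.223
Q = 0.223 = Keq; the system is at equilibrium.

yes, at equilibrium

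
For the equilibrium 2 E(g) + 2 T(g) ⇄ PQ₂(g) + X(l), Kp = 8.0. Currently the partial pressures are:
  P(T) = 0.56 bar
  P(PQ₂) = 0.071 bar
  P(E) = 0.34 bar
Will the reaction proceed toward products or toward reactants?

(X is a pure liquid — omitted from Qp.)
Qp = P(PQ₂) / (P(E)²·P(T)²) = (0.071) / ((0.34)²·(0.56)²) = 2.0
Qp = 2.0 < Kp = 8.0, so the forward reaction proceeds.

forward (toward products)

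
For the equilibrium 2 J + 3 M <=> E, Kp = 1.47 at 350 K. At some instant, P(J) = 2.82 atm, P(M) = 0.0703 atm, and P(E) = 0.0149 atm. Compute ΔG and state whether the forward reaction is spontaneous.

Qp = P(E) / (P(J)²·P(M)³) = (0.0149) / ((2.82)²·(0.0703)³) = 5.39
ΔG = RT ln(Qp/Kp) = (8.314 J mol⁻¹ K⁻¹)(350 K) × ln(5.39/1.47)
   = (2.910 kJ/mol)(1.299) = 3.78 kJ/mol
ΔG > 0, so the forward reaction is non-spontaneous (proceeds in reverse).

ΔG = 3.78 kJ/mol; the forward reaction is non-spontaneous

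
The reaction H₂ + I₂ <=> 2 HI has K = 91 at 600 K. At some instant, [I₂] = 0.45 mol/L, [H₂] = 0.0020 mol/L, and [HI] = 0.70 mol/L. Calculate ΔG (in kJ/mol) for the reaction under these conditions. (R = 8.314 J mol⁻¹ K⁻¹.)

Q = [HI]² / ([H₂]·[I₂]) = (0.70)² / ((0.0020)·(0.45)) = 544
ΔG = RT ln(Q/K) = (8.314 J mol⁻¹ K⁻¹)(600 K) × ln(544/91)
   = (4.988 kJ/mol)(1.788) = 8.92 kJ/mol
ΔG > 0, so the forward reaction is non-spontaneous (proceeds in reverse).

ΔG = 8.92 kJ/mol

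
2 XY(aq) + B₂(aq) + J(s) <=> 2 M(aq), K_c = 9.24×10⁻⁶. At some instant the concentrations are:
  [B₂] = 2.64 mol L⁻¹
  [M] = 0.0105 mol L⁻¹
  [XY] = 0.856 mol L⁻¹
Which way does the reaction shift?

(J is a pure solid — omitted from Q_c.)
Q_c = [M]² / ([XY]²·[B₂]) = (0.0105)² / ((0.856)²·(2.64)) = 5.70×10⁻⁵
Q_c = 5.70×10⁻⁵ > K_c = 9.24×10⁻⁶, so the reverse reaction proceeds.

in the reverse direction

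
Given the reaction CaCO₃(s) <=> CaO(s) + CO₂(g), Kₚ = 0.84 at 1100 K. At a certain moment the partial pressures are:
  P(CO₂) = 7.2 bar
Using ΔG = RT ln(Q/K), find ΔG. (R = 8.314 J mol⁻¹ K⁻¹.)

ΔG = 19.6 kJ/mol

(CaCO₃, CaO are pure solids — omitted from Qₚ.)
Qₚ = P(CO₂) = 7.20
ΔG = RT ln(Qₚ/Kₚ) = (8.314 J mol⁻¹ K⁻¹)(1100 K) × ln(7.20/0.84)
   = (9.145 kJ/mol)(2.148) = 19.6 kJ/mol
ΔG > 0, so the forward reaction is non-spontaneous (proceeds in reverse).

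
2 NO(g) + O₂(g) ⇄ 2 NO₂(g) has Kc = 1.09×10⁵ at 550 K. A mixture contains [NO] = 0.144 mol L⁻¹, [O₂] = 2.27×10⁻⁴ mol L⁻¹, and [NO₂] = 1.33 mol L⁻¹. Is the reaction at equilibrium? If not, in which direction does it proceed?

in the reverse direction

Qc = [NO₂]² / ([NO]²·[O₂]) = (1.33)² / ((0.144)²·(2.27×10⁻⁴)) = 3.76×10⁵
Qc = 3.76×10⁵ > Kc = 1.09×10⁵, so the reverse reaction proceeds.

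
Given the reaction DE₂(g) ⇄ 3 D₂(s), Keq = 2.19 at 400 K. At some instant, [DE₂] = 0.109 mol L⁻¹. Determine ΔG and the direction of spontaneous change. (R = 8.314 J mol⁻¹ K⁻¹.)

(D₂ is a pure solid — omitted from Q.)
Q = 1 / [DE₂] = 1 / (0.109) = 9.17
ΔG = RT ln(Q/Keq) = (8.314 J mol⁻¹ K⁻¹)(400 K) × ln(9.17/2.19)
   = (3.326 kJ/mol)(1.432) = 4.76 kJ/mol
ΔG > 0, so the forward reaction is non-spontaneous (proceeds in reverse).

ΔG = 4.76 kJ/mol; the forward reaction is non-spontaneous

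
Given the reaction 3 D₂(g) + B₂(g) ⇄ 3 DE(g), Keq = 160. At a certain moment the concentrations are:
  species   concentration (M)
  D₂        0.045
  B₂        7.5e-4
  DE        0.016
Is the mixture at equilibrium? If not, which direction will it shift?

Q = [DE]³ / ([D₂]³·[B₂]) = (0.016)³ / ((0.045)³·(7.5e-4)) = 60
Q = 60 < Keq = 160: net forward reaction.

no; Q < K, reaction proceeds forward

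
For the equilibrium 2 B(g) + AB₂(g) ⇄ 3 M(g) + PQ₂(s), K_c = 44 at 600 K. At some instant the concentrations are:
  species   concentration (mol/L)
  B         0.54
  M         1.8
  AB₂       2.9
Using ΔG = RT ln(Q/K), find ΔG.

(PQ₂ is a pure solid — omitted from Q_c.)
Q_c = [M]³ / ([B]²·[AB₂]) = (1.8)³ / ((0.54)²·(2.9)) = 6.90
ΔG = RT ln(Q_c/K_c) = (8.314 J mol⁻¹ K⁻¹)(600 K) × ln(6.90/44)
   = (4.988 kJ/mol)(-1.853) = -9.24 kJ/mol
ΔG < 0, so the forward reaction is spontaneous (proceeds forward).

ΔG = -9.24 kJ/mol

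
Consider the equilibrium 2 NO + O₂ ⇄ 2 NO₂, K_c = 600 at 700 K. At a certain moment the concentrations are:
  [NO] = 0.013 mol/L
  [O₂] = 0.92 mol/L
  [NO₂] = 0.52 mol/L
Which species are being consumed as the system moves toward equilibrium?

Q_c = [NO₂]² / ([NO]²·[O₂]) = (0.52)² / ((0.013)²·(0.92)) = 1700
Q_c = 1700 > K_c = 600: net reverse reaction.

NO₂ (products)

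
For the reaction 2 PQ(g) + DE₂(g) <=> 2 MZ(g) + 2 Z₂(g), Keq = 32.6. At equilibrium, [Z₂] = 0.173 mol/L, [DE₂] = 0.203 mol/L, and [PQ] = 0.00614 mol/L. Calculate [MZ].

At equilibrium, Keq = [MZ]²·[Z₂]² / ([PQ]²·[DE₂]) = 32.6.
([MZ])²·(0.173)² / ((0.00614)²·(0.203)) = 32.6
[MZ]² = 0.00834 ⇒ [MZ] = 0.0913 mol/L

[MZ] = 0.0913 mol/L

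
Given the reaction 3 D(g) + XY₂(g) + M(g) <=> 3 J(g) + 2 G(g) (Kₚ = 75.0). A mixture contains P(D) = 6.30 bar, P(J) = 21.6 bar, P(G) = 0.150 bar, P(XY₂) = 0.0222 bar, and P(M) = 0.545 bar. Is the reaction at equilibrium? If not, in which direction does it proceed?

Qₚ = P(J)³·P(G)² / (P(D)³·P(XY₂)·P(M)) = (21.6)³·(0.150)² / ((6.30)³·(0.0222)·(0.545)) = 75.0
Qₚ = 75.0 = Kₚ, so the system is already at equilibrium.

no net change (already at equilibrium)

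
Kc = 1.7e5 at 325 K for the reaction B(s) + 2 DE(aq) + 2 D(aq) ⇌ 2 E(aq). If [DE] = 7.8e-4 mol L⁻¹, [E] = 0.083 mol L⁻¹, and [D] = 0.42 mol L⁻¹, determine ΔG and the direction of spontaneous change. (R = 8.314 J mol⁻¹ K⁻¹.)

ΔG = -2.63 kJ/mol; the forward reaction is spontaneous

(B is a pure solid — omitted from Qc.)
Qc = [E]² / ([DE]²·[D]²) = (0.083)² / ((7.8e-4)²·(0.42)²) = 64200
ΔG = RT ln(Qc/Kc) = (8.314 J mol⁻¹ K⁻¹)(325 K) × ln(64200/1.7e5)
   = (2.702 kJ/mol)(-0.9738) = -2.63 kJ/mol
ΔG < 0, so the forward reaction is spontaneous (proceeds forward).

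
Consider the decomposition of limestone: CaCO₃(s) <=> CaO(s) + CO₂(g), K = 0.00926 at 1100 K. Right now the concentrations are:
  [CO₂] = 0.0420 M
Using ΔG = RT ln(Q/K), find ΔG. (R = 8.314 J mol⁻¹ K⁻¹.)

(CaCO₃, CaO are pure solids — omitted from Q.)
Q = [CO₂] = 0.0420
ΔG = RT ln(Q/K) = (8.314 J mol⁻¹ K⁻¹)(1100 K) × ln(0.0420/0.00926)
   = (9.145 kJ/mol)(1.512) = 13.8 kJ/mol
ΔG > 0, so the forward reaction is non-spontaneous (proceeds in reverse).

ΔG = 13.8 kJ/mol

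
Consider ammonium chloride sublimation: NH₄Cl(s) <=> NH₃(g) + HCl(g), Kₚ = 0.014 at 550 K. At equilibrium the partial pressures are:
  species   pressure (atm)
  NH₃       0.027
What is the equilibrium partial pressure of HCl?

P(HCl) = 0.52 atm

(NH₄Cl is a pure solid — omitted from Kₚ.)
At equilibrium, Kₚ = P(NH₃)·P(HCl) = 0.014.
(0.027)·(P(HCl)) = 0.014
P(HCl) = 0.519 = 0.52 atm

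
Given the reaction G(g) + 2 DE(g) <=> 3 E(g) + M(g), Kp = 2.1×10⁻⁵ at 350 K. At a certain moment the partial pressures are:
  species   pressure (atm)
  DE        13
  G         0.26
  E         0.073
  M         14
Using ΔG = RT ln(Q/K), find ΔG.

ΔG = 5.17 kJ/mol

Qp = P(E)³·P(M) / (P(G)·P(DE)²) = (0.073)³·(14) / ((0.26)·(13)²) = 1.24×10⁻⁴
ΔG = RT ln(Qp/Kp) = (8.314 J mol⁻¹ K⁻¹)(350 K) × ln(1.24×10⁻⁴/2.1×10⁻⁵)
   = (2.910 kJ/mol)(1.776) = 5.17 kJ/mol
ΔG > 0, so the forward reaction is non-spontaneous (proceeds in reverse).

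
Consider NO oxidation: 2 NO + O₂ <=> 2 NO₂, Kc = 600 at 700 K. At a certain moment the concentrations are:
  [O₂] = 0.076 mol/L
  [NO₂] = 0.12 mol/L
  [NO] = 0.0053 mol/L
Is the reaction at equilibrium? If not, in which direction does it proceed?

Qc = [NO₂]² / ([NO]²·[O₂]) = (0.12)² / ((0.0053)²·(0.076)) = 6700
Qc = 6700 > Kc = 600, so the reverse reaction proceeds.

in the reverse direction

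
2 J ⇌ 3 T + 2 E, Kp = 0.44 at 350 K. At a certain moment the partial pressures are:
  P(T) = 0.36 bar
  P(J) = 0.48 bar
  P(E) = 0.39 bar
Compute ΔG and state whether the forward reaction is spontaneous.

ΔG = -7.74 kJ/mol; the forward reaction is spontaneous

Qp = P(T)³·P(E)² / P(J)² = (0.36)³·(0.39)² / (0.48)² = 0.0308
ΔG = RT ln(Qp/Kp) = (8.314 J mol⁻¹ K⁻¹)(350 K) × ln(0.0308/0.44)
   = (2.910 kJ/mol)(-2.659) = -7.74 kJ/mol
ΔG < 0, so the forward reaction is spontaneous (proceeds forward).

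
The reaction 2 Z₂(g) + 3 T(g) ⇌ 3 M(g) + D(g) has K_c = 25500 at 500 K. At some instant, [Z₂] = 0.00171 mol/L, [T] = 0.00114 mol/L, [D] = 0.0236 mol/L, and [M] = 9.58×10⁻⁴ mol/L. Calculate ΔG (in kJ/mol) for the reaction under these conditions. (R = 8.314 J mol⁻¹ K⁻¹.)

Q_c = [M]³·[D] / ([Z₂]²·[T]³) = (9.58×10⁻⁴)³·(0.0236) / ((0.00171)²·(0.00114)³) = 4790
ΔG = RT ln(Q_c/K_c) = (8.314 J mol⁻¹ K⁻¹)(500 K) × ln(4790/25500)
   = (4.157 kJ/mol)(-1.672) = -6.95 kJ/mol
ΔG < 0, so the forward reaction is spontaneous (proceeds forward).

ΔG = -6.95 kJ/mol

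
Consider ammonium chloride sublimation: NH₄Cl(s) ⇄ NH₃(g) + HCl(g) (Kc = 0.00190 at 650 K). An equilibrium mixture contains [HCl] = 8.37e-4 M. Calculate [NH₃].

(NH₄Cl is a pure solid — omitted from Kc.)
At equilibrium, Kc = [NH₃]·[HCl] = 0.00190.
([NH₃])·(8.37e-4) = 0.00190
[NH₃] = 2.27 M

[NH₃] = 2.27 M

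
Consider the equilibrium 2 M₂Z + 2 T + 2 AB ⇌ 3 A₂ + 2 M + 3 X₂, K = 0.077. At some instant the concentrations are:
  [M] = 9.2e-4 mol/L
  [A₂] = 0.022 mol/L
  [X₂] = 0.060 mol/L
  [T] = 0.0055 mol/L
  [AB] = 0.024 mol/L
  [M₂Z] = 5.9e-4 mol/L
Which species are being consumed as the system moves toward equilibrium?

Q = [A₂]³·[M]²·[X₂]³ / ([M₂Z]²·[T]²·[AB]²) = (0.022)³·(9.2e-4)²·(0.060)³ / ((5.9e-4)²·(0.0055)²·(0.024)²) = 0.32
Q = 0.32 > K = 0.077: net reverse reaction.

A₂, M, X₂ (products)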